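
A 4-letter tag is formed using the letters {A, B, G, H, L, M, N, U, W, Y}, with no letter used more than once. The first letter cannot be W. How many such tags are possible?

4536

The first letter has 10−1 = 9 choices (anything except W).
The remaining 3 letters are filled from the other 9 symbols without repetition: 9 × 8 × 7 = 504.
Total: 9 × 504 = 4536.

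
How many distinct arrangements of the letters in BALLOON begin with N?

Fix N in the first position and arrange the remaining 6 letters.
Those 6 letters have L appearing twice and O appearing twice, giving (6)!/(2!·2!) = 180.

180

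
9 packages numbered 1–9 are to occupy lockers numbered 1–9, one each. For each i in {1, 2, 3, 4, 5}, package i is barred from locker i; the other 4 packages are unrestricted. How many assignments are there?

Let Aᵢ (for 1 ≤ i ≤ 5) be the placements that put package i in its forbidden locker. Any j of these fix j positions, leaving (9−j)! ways to fill the rest, and there are C(5,j) ways to pick which j.
By inclusion–exclusion, the number of valid placements is Σ_{j=0}^{5} (−1)^j C(5,j)·(9−j)!.
Computing: 362880 − 201600 + 50400 − 7200 + 600 − 24 = 205056.

205056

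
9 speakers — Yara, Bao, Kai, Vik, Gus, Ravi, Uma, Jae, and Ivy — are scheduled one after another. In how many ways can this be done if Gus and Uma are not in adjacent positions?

There are 9! = 362880 arrangements in all. If Gus and Uma are adjacent, merging them into one block gives 2·(8)! = 80640 arrangements.
So 362880 − 80640 = 282240 arrangements keep them apart.

282240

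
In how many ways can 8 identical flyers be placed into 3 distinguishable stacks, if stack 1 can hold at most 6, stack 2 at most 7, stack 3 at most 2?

By stars and bars, unrestricted non-negative solutions to x_1+…+x_3 = 8 number C(8+2,2) = 45.
Subtract solutions that violate a single cap (substitute x_i' = x_i − (cap_i+1)): x_1 ≥ 7 gives C(3,2) = 3; x_2 ≥ 8 gives C(2,2) = 1; x_3 ≥ 3 gives C(7,2) = 21. Together 25.
No two caps can be exceeded simultaneously, so the pair terms are all 0.
By inclusion–exclusion the count is 45 − 25 + 0 = 20.

20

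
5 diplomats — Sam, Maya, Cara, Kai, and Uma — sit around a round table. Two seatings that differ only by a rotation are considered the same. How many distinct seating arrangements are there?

Seat Sam anywhere (absorbing the rotational symmetry), then permute the other 4: (4)! = 24.

24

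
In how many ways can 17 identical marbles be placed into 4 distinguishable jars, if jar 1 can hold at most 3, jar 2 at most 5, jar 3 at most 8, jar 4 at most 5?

34

Ignoring the caps, the number of non-negative solutions to x_1+…+x_4 = 17 is C(20,3) = 1140.
Subtract solutions that violate a single cap (substitute x_i' = x_i − (cap_i+1)): x_1 ≥ 4 gives C(16,3) = 560; x_2 ≥ 6 gives C(14,3) = 364; x_3 ≥ 9 gives C(11,3) = 165; x_4 ≥ 6 gives C(14,3) = 364. Together 1453.
Add back pairs where two caps are both exceeded: 120 + 35 + 120 + 10 + 56 + 10 = 351.
Subtract triples: 0 + 4 + 0 + 0 = 4.
By inclusion–exclusion the count is 1140 − 1453 + 351 − 4 = 34.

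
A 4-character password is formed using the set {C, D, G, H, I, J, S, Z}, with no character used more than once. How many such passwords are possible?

Choose and order 4 of the 8 symbols: the first character has 8 options, the next 7, then 6, 5.
8 × 7 × 6 × 5 = 1680.

1680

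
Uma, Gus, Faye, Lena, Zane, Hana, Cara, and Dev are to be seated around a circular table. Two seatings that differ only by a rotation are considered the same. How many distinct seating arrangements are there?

Fix one person's seat to break rotational symmetry; the remaining 7 people can be arranged in (7)! = 5040 ways.

5040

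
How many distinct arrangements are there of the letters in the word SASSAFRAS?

The 9 letters of SASSAFRAS have repeats: A appearing 3 times and S appearing 4 times.
The number of distinct arrangements is 9!/(4!·3!) = 362880/144 = 2520.

2520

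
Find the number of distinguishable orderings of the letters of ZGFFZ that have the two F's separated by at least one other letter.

Total arrangements of ZGFFZ: 5!/(2!·2!) = 30.
If the two F's are adjacent, glue them into one block, leaving 4 items to arrange: (4)!/(2!) = 12 ways.
Subtracting, 30 − 12 = 18 arrangements keep the F's apart.

18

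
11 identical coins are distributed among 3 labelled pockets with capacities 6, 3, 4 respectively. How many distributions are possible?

6

By stars and bars, unrestricted non-negative solutions to x_1+…+x_3 = 11 number C(11+2,2) = 78.
Subtract solutions that violate a single cap (substitute x_i' = x_i − (cap_i+1)): x_1 ≥ 7 gives C(6,2) = 15; x_2 ≥ 4 gives C(9,2) = 36; x_3 ≥ 5 gives C(8,2) = 28. Together 79.
Add back pairs where two caps are both exceeded: 1 + 0 + 6 = 7.
By inclusion–exclusion the count is 78 − 79 + 7 = 6.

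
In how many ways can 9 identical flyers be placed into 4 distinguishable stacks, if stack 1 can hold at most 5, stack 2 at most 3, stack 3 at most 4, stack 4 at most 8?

109

Without the upper bounds there are C(12,3) = 220 ways to split 9 among 4 stacks.
Subtract solutions that violate a single cap (substitute x_i' = x_i − (cap_i+1)): x_1 ≥ 6 gives C(6,3) = 20; x_2 ≥ 4 gives C(8,3) = 56; x_3 ≥ 5 gives C(7,3) = 35; x_4 ≥ 9 gives C(3,3) = 1. Together 112.
Add back pairs where two caps are both exceeded: 0 + 0 + 0 + 1 + 0 + 0 = 1.
By inclusion–exclusion the count is 220 − 112 + 1 = 109.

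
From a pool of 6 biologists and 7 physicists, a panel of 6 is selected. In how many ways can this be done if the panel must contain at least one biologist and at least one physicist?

Unrestricted: C(13,6) = 1716 ways to pick any 6 of the 13.
Selections missing a whole group: no biologists → C(7,6) = 7; no physicists → C(6,6) = 1.
Both groups omitted at once is impossible, so 1716 − 8 = 1708.

1708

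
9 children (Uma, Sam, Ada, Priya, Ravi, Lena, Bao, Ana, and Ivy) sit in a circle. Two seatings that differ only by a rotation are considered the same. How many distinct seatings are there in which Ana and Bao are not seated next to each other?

30240

Without the restriction there are (8)! = 40320 seatings.
Seatings with Ana beside Bao: treat them as a block with 2 internal orders, giving 2 × (7)! = 10080.
Subtracting, 40320 − 10080 = 30240.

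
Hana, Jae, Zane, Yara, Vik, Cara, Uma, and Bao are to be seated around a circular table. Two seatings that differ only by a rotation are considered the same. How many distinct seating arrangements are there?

Around a circle, 8 distinct people have 8!/8 = (7)! = 5040 rotationally distinct seatings.

5040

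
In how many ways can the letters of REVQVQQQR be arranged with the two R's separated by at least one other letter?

2940

There are 9!/(4!·2!·2!) = 3780 arrangements of REVQVQQQR in total.
If the two R's are adjacent, glue them into one block, leaving 8 items to arrange: (8)!/(4!·2!) = 840 ways.
Hence 3780 − 840 = 2940.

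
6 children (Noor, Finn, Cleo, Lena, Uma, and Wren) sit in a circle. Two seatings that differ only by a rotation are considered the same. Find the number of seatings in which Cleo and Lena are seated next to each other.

48

Glue Cleo and Lena into a block (2 internal orders). Seating 5 units around a circle gives (4)! arrangements.
So 2 × (4)! = 2 × 24 = 48.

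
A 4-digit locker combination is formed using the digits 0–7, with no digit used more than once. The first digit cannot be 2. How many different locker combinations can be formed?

The first digit has 8−1 = 7 choices (anything except 2).
The remaining 3 digits are filled from the other 7 symbols without repetition: 7 × 6 × 5 = 210.
Total: 7 × 210 = 1470.

1470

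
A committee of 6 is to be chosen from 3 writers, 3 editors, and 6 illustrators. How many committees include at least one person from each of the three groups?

Unrestricted: C(12,6) = 924 ways to pick any 6 of the 12.
Selections missing a whole group: no writers → C(9,6) = 84; no editors → C(9,6) = 84; no illustrators → C(6,6) = 1.
Add back selections omitting two groups (i.e. drawn from a single group): C(3,6) + C(3,6) + C(6,6) = 1.
By inclusion–exclusion: 924 − 169 + 1 = 756.

756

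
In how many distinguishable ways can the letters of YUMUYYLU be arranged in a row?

Letter multiplicities in YUMUYYLU: L×1, M×1, U×3, Y×3.
Dividing 8! = 40320 by 3!·3! = 36 for the repeated letters gives 1120.

1120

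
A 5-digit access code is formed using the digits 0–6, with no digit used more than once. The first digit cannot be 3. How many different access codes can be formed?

2160

The first digit has 7−1 = 6 choices (anything except 3).
The remaining 4 digits are filled from the other 6 symbols without repetition: 6 × 5 × 4 × 3 = 360.
Total: 6 × 360 = 2160.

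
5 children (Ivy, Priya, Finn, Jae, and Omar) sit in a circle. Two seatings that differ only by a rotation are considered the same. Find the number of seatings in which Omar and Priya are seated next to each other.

12

Glue Omar and Priya into a block (2 internal orders). Seating 4 units around a circle gives (3)! arrangements.
So 2 × (3)! = 2 × 6 = 12.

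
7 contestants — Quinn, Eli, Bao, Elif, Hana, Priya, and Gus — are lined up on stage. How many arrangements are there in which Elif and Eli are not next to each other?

There are 7! = 5040 arrangements in all. If Elif and Eli are adjacent, merging them into one block gives 2·(6)! = 1440 arrangements.
So 5040 − 1440 = 3600 arrangements keep them apart.

3600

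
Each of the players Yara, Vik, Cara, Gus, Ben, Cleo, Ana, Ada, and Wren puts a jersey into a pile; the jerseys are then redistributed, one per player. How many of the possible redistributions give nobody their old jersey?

Let Aᵢ be the assignments in which player i gets their old jersey. We want the size of the complement of A₁∪…∪A_9.
By inclusion–exclusion this is Σ_{j=0}^{9} (−1)^j C(9,j)·(9−j)!.
Computing: 362880 − 362880 + 181440 − 60480 + 15120 − 3024 + 504 − 72 + 9 − 1 = 133496.

133496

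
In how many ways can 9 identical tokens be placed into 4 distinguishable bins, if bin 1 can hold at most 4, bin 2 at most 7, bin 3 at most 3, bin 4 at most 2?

Without the upper bounds there are C(12,3) = 220 ways to split 9 among 4 bins.
Subtract solutions that violate a single cap (substitute x_i' = x_i − (cap_i+1)): x_1 ≥ 5 gives C(7,3) = 35; x_2 ≥ 8 gives C(4,3) = 4; x_3 ≥ 4 gives C(8,3) = 56; x_4 ≥ 3 gives C(9,3) = 84. Together 179.
Add back pairs where two caps are both exceeded: 0 + 1 + 4 + 0 + 0 + 10 = 15.
By inclusion–exclusion the count is 220 − 179 + 15 = 56.

56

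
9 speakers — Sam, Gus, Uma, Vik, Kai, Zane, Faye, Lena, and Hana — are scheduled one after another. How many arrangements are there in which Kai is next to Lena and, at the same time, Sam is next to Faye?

Treat {Kai,Lena} as one block (2 orders) and {Sam,Faye} as another (2 orders).
That leaves 7 units to arrange: 2 × 2 × 7! = 4 × 5040 = 20160.

20160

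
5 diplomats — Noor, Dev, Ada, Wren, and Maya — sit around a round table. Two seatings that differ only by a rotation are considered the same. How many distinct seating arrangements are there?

24

Seat Noor anywhere (absorbing the rotational symmetry), then permute the other 4: (4)! = 24.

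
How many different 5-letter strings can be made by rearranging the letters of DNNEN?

20

The 5 letters of DNNEN have repeats: N appearing 3 times.
The number of distinct arrangements is 5!/(3!) = 120/6 = 20.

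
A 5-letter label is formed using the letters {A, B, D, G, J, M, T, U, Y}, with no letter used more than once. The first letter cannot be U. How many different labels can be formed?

The first letter has 9−1 = 8 choices (anything except U).
The remaining 4 letters are filled from the other 8 symbols without repetition: 8 × 7 × 6 × 5 = 1680.
Total: 8 × 1680 = 13440.

13440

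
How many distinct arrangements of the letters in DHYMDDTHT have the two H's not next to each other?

There are 9!/(3!·2!·2!) = 15120 arrangements of DHYMDDTHT in total.
Arrangements with the H's together: treat HH as one letter, giving (8)!/(3!·2!) = 3360.
Subtracting, 15120 − 3360 = 11760 arrangements keep the H's apart.

11760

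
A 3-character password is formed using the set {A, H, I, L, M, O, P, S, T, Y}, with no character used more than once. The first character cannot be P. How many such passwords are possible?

The first character has 10−1 = 9 choices (anything except P).
The remaining 2 characters are filled from the other 9 symbols without repetition: 9 × 8 = 72.
Total: 9 × 72 = 648.

648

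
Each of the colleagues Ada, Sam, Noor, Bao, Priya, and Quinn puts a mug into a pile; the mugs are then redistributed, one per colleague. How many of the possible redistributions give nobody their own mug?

265

Let Aᵢ be the assignments in which colleague i gets their own mug. We want the size of the complement of A₁∪…∪A_6.
By inclusion–exclusion this is Σ_{j=0}^{6} (−1)^j C(6,j)·(6−j)!.
Computing: 720 − 720 + 360 − 120 + 30 − 6 + 1 = 265.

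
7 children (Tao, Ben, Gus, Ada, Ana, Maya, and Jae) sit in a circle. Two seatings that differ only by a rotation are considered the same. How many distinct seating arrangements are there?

Seat Tao anywhere (absorbing the rotational symmetry), then permute the other 6: (6)! = 720.

720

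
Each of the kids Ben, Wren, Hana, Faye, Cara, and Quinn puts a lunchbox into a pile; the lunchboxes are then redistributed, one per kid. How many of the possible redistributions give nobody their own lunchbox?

265

This is the derangement count D_6: permutations of 6 items with no fixed point.
By inclusion–exclusion this is Σ_{j=0}^{6} (−1)^j C(6,j)·(6−j)!.
Computing: 720 − 720 + 360 − 120 + 30 − 6 + 1 = 265.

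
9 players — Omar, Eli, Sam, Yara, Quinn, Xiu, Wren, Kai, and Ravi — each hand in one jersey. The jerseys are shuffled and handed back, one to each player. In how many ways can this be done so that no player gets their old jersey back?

133496

Count assignments avoiding every fixed point. For any j of the 9 players fixed to their old jersey, the other 9−j can be arranged in (9−j)! ways.
By inclusion–exclusion this is Σ_{j=0}^{9} (−1)^j C(9,j)·(9−j)!.
Computing: 362880 − 362880 + 181440 − 60480 + 15120 − 3024 + 504 − 72 + 9 − 1 = 133496.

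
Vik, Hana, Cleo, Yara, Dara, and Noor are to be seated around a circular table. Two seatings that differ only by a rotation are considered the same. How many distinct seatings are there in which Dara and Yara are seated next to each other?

48

Treat {Dara, Yara} as one unit (2 internal orders) and seat the resulting 5 units around the table: (4)! circular arrangements.
So 2 × (4)! = 2 × 24 = 48.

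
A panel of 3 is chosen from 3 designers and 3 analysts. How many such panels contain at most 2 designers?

Split by how many designers are chosen (0 through 2).
Sum: C(3,0)·C(3,3) + C(3,1)·C(3,2) + C(3,2)·C(3,1) = 1 + 9 + 9 = 19.

19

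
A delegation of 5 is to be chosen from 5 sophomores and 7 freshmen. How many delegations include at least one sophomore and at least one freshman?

Total 5-person selections from all 12: C(12,5) = 792.
Selections missing a whole group: no sophomores → C(7,5) = 21; no freshmen → C(5,5) = 1.
Both groups omitted at once is impossible, so 792 − 22 = 770.

770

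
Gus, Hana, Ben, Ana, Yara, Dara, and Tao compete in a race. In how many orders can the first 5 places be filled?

This is an ordered selection of 5 from 7: P(7,5).
That gives 7 × 6 × 5 × 4 × 3 = 2520.

2520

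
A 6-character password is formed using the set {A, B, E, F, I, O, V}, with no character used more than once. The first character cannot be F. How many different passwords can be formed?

The first character has 7−1 = 6 choices (anything except F).
The remaining 5 characters are filled from the other 6 symbols without repetition: 6 × 5 × 4 × 3 × 2 = 720.
Total: 6 × 720 = 4320.

4320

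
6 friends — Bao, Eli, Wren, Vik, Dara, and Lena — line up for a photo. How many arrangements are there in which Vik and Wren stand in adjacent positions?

240

Treat {Vik, Wren} as a single unit. There are 5 units to order, and the pair itself can be ordered 2 ways.
So the count is 2·(5)! = 240.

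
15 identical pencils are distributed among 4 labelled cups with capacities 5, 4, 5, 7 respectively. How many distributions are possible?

78

Without the upper bounds there are C(18,3) = 816 ways to split 15 among 4 cups.
Subtract solutions that violate a single cap (substitute x_i' = x_i − (cap_i+1)): x_1 ≥ 6 gives C(12,3) = 220; x_2 ≥ 5 gives C(13,3) = 286; x_3 ≥ 6 gives C(12,3) = 220; x_4 ≥ 8 gives C(10,3) = 120. Together 846.
Add back pairs where two caps are both exceeded: 35 + 20 + 4 + 35 + 10 + 4 = 108.
By inclusion–exclusion the count is 816 − 846 + 108 = 78.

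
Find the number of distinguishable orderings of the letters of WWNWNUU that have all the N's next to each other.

Treat the 2 copies of N as a single block. The multiset to arrange is then {NN, U, U, W, W, W}, 6 items in all.
That gives (6)!/(3!·2!) = 60 arrangements.

60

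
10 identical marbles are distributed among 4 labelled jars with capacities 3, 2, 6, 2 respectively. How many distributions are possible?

18

Without the upper bounds there are C(13,3) = 286 ways to split 10 among 4 jars.
Subtract solutions that violate a single cap (substitute x_i' = x_i − (cap_i+1)): x_1 ≥ 4 gives C(9,3) = 84; x_2 ≥ 3 gives C(10,3) = 120; x_3 ≥ 7 gives C(6,3) = 20; x_4 ≥ 3 gives C(10,3) = 120. Together 344.
Add back pairs where two caps are both exceeded: 20 + 0 + 20 + 1 + 35 + 1 = 77.
Subtract triples: 0 + 1 + 0 + 0 = 1.
By inclusion–exclusion the count is 286 − 344 + 77 − 1 = 18.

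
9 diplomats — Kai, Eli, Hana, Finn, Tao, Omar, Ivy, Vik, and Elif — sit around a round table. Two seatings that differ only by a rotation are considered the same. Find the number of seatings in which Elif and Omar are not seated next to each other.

Without the restriction there are (8)! = 40320 seatings.
Those with Elif next to Omar: fuse the pair into one unit and seat 8 units around a circle — 2·(7)! = 10080.
Subtracting, 40320 − 10080 = 30240.

30240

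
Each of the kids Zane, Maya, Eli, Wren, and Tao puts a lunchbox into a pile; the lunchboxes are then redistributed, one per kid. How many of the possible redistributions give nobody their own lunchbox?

44

Let Aᵢ be the assignments in which kid i gets their own lunchbox. We want the size of the complement of A₁∪…∪A_5.
By inclusion–exclusion this is Σ_{j=0}^{5} (−1)^j C(5,j)·(5−j)!.
Computing: 120 − 120 + 60 − 20 + 5 − 1 = 44.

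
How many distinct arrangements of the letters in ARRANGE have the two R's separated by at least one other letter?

There are 7!/(2!·2!) = 1260 arrangements of ARRANGE in total.
Arrangements with the R's together: treat RR as one letter, giving (6)!/(2!) = 360.
Hence 1260 − 360 = 900.

900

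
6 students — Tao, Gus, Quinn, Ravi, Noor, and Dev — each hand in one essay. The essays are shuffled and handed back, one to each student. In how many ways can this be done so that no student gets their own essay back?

265

Count assignments avoiding every fixed point. For any j of the 6 students fixed to their own essay, the other 6−j can be arranged in (6−j)! ways.
By inclusion–exclusion this is Σ_{j=0}^{6} (−1)^j C(6,j)·(6−j)!.
Computing: 720 − 720 + 360 − 120 + 30 − 6 + 1 = 265.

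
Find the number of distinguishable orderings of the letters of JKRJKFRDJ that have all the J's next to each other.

Treat the 3 copies of J as a single block. The multiset to arrange is then {JJJ, D, F, K, K, R, R}, 7 items in all.
That gives (7)!/(2!·2!) = 1260 arrangements.

1260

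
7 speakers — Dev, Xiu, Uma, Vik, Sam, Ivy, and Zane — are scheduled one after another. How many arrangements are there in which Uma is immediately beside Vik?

Treat {Uma, Vik} as a single unit. There are 6 units to order, and the pair itself can be ordered 2 ways.
So the count is 2·(6)! = 1440.

1440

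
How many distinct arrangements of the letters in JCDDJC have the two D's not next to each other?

Total arrangements of JCDDJC: 6!/(2!·2!·2!) = 90.
Arrangements with the D's together: treat DD as one letter, giving (5)!/(2!·2!) = 30.
Subtracting, 90 − 30 = 60 arrangements keep the D's apart.

60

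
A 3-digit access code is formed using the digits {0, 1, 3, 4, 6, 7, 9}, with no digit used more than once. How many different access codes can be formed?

This is a permutation of 3 out of 7: P(7,3) = 7!/4!.
That product is 7 × 6 × 5 = 210.

210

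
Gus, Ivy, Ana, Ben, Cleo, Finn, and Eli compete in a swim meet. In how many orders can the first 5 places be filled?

2520

This is an ordered selection of 5 from 7: P(7,5).
That gives 7 × 6 × 5 × 4 × 3 = 2520.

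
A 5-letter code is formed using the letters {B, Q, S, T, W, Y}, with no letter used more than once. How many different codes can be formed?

This is a permutation of 5 out of 6: P(6,5) = 6!/1!.
6 × 5 × 4 × 3 × 2 = 720.

720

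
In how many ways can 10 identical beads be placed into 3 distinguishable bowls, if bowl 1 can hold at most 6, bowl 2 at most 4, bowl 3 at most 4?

Ignoring the caps, the number of non-negative solutions to x_1+…+x_3 = 10 is C(12,2) = 66.
Subtract solutions that violate a single cap (substitute x_i' = x_i − (cap_i+1)): x_1 ≥ 7 gives C(5,2) = 10; x_2 ≥ 5 gives C(7,2) = 21; x_3 ≥ 5 gives C(7,2) = 21. Together 52.
Add back pairs where two caps are both exceeded: 0 + 0 + 1 = 1.
By inclusion–exclusion the count is 66 − 52 + 1 = 15.

15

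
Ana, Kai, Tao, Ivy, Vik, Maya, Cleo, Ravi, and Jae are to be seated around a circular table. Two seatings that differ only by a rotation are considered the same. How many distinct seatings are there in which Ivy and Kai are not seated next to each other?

30240

All circular seatings of 9 people number (8)! = 40320.
Seatings with Ivy beside Kai: treat them as a block with 2 internal orders, giving 2 × (7)! = 10080.
Subtracting, 40320 − 10080 = 30240.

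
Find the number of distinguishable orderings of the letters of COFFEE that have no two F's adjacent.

Total arrangements of COFFEE: 6!/(2!·2!) = 180.
If the two F's are adjacent, glue them into one block, leaving 5 items to arrange: (5)!/(2!) = 60 ways.
Hence 180 − 60 = 120.

120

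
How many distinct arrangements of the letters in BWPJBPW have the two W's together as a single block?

180

Treat the 2 copies of W as a single block. The multiset to arrange is then {WW, B, B, J, P, P}, 6 items in all.
That gives (6)!/(2!·2!) = 180 arrangements.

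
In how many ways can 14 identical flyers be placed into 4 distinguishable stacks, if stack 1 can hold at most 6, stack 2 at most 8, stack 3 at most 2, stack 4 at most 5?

80

Ignoring the caps, the number of non-negative solutions to x_1+…+x_4 = 14 is C(17,3) = 680.
Subtract solutions that violate a single cap (substitute x_i' = x_i − (cap_i+1)): x_1 ≥ 7 gives C(10,3) = 120; x_2 ≥ 9 gives C(8,3) = 56; x_3 ≥ 3 gives C(14,3) = 364; x_4 ≥ 6 gives C(11,3) = 165. Together 705.
Add back pairs where two caps are both exceeded: 0 + 35 + 4 + 10 + 0 + 56 = 105.
By inclusion–exclusion the count is 680 − 705 + 105 = 80.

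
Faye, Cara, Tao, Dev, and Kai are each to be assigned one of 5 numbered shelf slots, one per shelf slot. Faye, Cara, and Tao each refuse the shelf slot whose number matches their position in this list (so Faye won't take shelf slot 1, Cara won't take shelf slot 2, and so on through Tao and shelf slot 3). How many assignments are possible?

64

Let Aᵢ (for i ∈ {1, 2, 3}) be the placements that put person i in their forbidden shelf slot. Any j of these fix j positions, leaving (5−j)! ways to fill the rest, and there are C(3,j) ways to pick which j.
By inclusion–exclusion, the number of valid placements is Σ_{j=0}^{3} (−1)^j C(3,j)·(5−j)!.
Computing: 120 − 72 + 18 − 2 = 64.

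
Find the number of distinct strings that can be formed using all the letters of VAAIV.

VAAIV has 5 letters with A appearing twice and V appearing twice.
The number of distinct arrangements is 5!/(2!·2!) = 120/4 = 30.

30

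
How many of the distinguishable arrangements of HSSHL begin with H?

Fix H in the first position and arrange the remaining 4 letters.
Those 4 letters have S appearing twice, giving (4)!/(2!) = 12.

12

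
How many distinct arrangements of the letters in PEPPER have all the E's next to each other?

20

Treat the 2 copies of E as a single block. The multiset to arrange is then {EE, P, P, P, R}, 5 items in all.
That gives (5)!/(3!) = 20 arrangements.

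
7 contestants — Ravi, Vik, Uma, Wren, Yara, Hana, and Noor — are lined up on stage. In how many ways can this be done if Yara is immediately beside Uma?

Glue Yara and Uma into one block (2 internal orders), leaving 6 units to arrange in a row.
That gives 2 × 6! = 2 × 720 = 1440.

1440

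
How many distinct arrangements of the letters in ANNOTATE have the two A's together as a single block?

Treat the 2 copies of A as a single block. The multiset to arrange is then {AA, E, N, N, O, T, T}, 7 items in all.
That gives (7)!/(2!·2!) = 1260 arrangements.

1260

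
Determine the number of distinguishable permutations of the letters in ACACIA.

60

The 6 letters of ACACIA have repeats: A appearing 3 times and C appearing twice.
Dividing 6! = 720 by 3!·2! = 12 for the repeated letters gives 60.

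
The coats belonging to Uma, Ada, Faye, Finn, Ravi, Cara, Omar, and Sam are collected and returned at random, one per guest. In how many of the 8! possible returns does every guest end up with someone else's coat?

14833

This is the derangement count D_8: permutations of 8 items with no fixed point.
By inclusion–exclusion this is Σ_{j=0}^{8} (−1)^j C(8,j)·(8−j)!.
Computing: 40320 − 40320 + 20160 − 6720 + 1680 − 336 + 56 − 8 + 1 = 14833.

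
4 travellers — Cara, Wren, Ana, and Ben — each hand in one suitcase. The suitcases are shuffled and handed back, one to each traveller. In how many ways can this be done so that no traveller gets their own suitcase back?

9

This is the derangement count D_4: permutations of 4 items with no fixed point.
By inclusion–exclusion this is Σ_{j=0}^{4} (−1)^j C(4,j)·(4−j)!.
Computing: 24 − 24 + 12 − 4 + 1 = 9.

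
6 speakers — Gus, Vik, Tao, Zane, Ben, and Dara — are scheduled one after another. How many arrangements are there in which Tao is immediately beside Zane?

Treat {Tao, Zane} as a single unit. There are 5 units to order, and the pair itself can be ordered 2 ways.
So the count is 2·(5)! = 240.

240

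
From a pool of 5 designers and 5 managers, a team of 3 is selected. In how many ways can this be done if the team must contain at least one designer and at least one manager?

100

With no constraint there are C(10,3) = 120 possible selections.
Selections missing a whole group: no designers → C(5,3) = 10; no managers → C(5,3) = 10.
Both groups omitted at once is impossible, so 120 − 20 = 100.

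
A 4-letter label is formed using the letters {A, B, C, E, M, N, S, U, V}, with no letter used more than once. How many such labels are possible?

3024

This is a permutation of 4 out of 9: P(9,4) = 9!/5!.
9 × 8 × 7 × 6 = 3024.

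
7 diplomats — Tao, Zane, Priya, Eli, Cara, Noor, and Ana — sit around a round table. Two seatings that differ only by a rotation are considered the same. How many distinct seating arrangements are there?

720

Fix one person's seat to break rotational symmetry; the remaining 6 people can be arranged in (6)! = 720 ways.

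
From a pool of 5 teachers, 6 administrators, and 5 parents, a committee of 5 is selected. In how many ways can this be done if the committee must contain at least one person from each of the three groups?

Unrestricted: C(16,5) = 4368 ways to pick any 5 of the 16.
Selections missing a whole group: no teachers → C(11,5) = 462; no administrators → C(10,5) = 252; no parents → C(11,5) = 462.
Add back selections omitting two groups (i.e. drawn from a single group): C(5,5) + C(6,5) + C(5,5) = 8.
By inclusion–exclusion: 4368 − 1176 + 8 = 3200.

3200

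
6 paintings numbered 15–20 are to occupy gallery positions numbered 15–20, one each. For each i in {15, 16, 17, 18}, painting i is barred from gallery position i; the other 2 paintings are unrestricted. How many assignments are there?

Let Aᵢ (for 15 ≤ i ≤ 18) be the placements that put painting i in its forbidden gallery position. Any j of these fix j positions, leaving (6−j)! ways to fill the rest, and there are C(4,j) ways to pick which j.
By inclusion–exclusion, the number of valid placements is Σ_{j=0}^{4} (−1)^j C(4,j)·(6−j)!.
Computing: 720 − 480 + 144 − 24 + 2 = 362.

362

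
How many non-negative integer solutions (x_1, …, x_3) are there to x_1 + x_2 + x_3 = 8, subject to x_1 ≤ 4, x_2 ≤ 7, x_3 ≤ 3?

19

By stars and bars, unrestricted non-negative solutions to x_1+…+x_3 = 8 number C(8+2,2) = 45.
Subtract solutions that violate a single cap (substitute x_i' = x_i − (cap_i+1)): x_1 ≥ 5 gives C(5,2) = 10; x_2 ≥ 8 gives C(2,2) = 1; x_3 ≥ 4 gives C(6,2) = 15. Together 26.
No two caps can be exceeded simultaneously, so the pair terms are all 0.
By inclusion–exclusion the count is 45 − 26 + 0 = 19.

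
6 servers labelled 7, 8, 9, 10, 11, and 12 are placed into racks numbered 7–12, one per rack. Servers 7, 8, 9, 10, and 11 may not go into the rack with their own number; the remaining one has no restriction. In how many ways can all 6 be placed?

309

Let Aᵢ (for 7 ≤ i ≤ 11) be the placements that put server i in its forbidden rack. Any j of these fix j positions, leaving (6−j)! ways to fill the rest, and there are C(5,j) ways to pick which j.
By inclusion–exclusion, the number of valid placements is Σ_{j=0}^{5} (−1)^j C(5,j)·(6−j)!.
Computing: 720 − 600 + 240 − 60 + 10 − 1 = 309.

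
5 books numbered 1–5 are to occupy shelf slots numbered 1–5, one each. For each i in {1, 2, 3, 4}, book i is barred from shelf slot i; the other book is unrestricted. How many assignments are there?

Let Aᵢ (for 1 ≤ i ≤ 4) be the placements that put book i in its forbidden shelf slot. Any j of these fix j positions, leaving (5−j)! ways to fill the rest, and there are C(4,j) ways to pick which j.
By inclusion–exclusion, the number of valid placements is Σ_{j=0}^{4} (−1)^j C(4,j)·(5−j)!.
Computing: 120 − 96 + 36 − 8 + 1 = 53.

53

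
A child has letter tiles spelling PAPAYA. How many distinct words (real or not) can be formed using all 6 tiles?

60

PAPAYA has 6 letters with A appearing 3 times and P appearing twice.
So there are 6! / (3!·2!) = 60 distinguishable arrangements.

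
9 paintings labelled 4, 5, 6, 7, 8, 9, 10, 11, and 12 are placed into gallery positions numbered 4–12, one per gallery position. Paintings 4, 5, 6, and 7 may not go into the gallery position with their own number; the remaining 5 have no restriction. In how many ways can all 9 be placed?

Let Aᵢ (for 4 ≤ i ≤ 7) be the placements that put painting i in its forbidden gallery position. Any j of these fix j positions, leaving (9−j)! ways to fill the rest, and there are C(4,j) ways to pick which j.
By inclusion–exclusion, the number of valid placements is Σ_{j=0}^{4} (−1)^j C(4,j)·(9−j)!.
Computing: 362880 − 161280 + 30240 − 2880 + 120 = 229080.

229080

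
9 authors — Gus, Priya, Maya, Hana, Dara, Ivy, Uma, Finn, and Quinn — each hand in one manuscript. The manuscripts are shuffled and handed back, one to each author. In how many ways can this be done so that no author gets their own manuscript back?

133496

Let Aᵢ be the assignments in which author i gets their own manuscript. We want the size of the complement of A₁∪…∪A_9.
By inclusion–exclusion this is Σ_{j=0}^{9} (−1)^j C(9,j)·(9−j)!.
Computing: 362880 − 362880 + 181440 − 60480 + 15120 − 3024 + 504 − 72 + 9 − 1 = 133496.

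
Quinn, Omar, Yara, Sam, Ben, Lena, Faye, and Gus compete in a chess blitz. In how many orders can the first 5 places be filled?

This is an ordered selection of 5 from 8: P(8,5).
That gives 8 × 7 × 6 × 5 × 4 = 6720.

6720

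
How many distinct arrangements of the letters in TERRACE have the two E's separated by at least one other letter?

There are 7!/(2!·2!) = 1260 arrangements of TERRACE in total.
Arrangements with the E's together: treat EE as one letter, giving (6)!/(2!) = 360.
Hence 1260 − 360 = 900.

900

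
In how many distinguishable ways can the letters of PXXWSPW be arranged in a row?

Letter multiplicities in PXXWSPW: P×2, S×1, W×2, X×2.
Dividing 7! = 5040 by 2!·2!·2! = 8 for the repeated letters gives 630.

630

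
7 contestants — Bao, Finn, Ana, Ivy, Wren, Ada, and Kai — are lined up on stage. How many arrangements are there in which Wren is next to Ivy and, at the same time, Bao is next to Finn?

480

Treat {Wren,Ivy} as one block (2 orders) and {Bao,Finn} as another (2 orders).
That leaves 5 units to arrange: 2 × 2 × 5! = 4 × 120 = 480.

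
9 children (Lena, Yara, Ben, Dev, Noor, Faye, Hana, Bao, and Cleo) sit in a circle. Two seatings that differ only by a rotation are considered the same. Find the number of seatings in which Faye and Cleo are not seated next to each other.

30240

Without the restriction there are (8)! = 40320 seatings.
Those with Faye next to Cleo: fuse the pair into one unit and seat 8 units around a circle — 2·(7)! = 10080.
Subtracting, 40320 − 10080 = 30240.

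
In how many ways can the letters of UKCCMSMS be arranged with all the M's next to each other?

1260

Treat the 2 copies of M as a single block. The multiset to arrange is then {MM, C, C, K, S, S, U}, 7 items in all.
That gives (7)!/(2!·2!) = 1260 arrangements.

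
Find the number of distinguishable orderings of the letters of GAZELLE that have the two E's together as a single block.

360

Treat the 2 copies of E as a single block. The multiset to arrange is then {EE, A, G, L, L, Z}, 6 items in all.
That gives (6)!/(2!) = 360 arrangements.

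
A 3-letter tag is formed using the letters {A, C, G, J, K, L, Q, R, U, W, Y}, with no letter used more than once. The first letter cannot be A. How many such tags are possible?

The first letter has 11−1 = 10 choices (anything except A).
The remaining 2 letters are filled from the other 10 symbols without repetition: 10 × 9 = 90.
Total: 10 × 90 = 900.

900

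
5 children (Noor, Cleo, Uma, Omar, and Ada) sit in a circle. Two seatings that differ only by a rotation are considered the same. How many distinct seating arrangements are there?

Seat Noor anywhere (absorbing the rotational symmetry), then permute the other 4: (4)! = 24.

24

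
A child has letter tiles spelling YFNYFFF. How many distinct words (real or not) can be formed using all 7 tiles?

YFNYFFF has 7 letters with F appearing 4 times and Y appearing twice.
Dividing 7! = 5040 by 4!·2! = 48 for the repeated letters gives 105.

105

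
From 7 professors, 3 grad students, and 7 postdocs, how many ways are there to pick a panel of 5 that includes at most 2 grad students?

6097

Split by how many grad students are chosen (0 through 2).
Sum: C(3,0)·C(14,5) + C(3,1)·C(14,4) + C(3,2)·C(14,3) = 2002 + 3003 + 1092 = 6097.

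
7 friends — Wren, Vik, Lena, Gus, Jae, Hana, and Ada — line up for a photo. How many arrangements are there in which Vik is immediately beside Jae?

Place the 5 others and the Vik-Jae pair as 6 objects in a line; the pair has 2 internal arrangements.
So the count is 2·(6)! = 1440.

1440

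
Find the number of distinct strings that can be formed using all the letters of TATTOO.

60

The 6 letters of TATTOO have repeats: O appearing twice and T appearing 3 times.
Dividing 6! = 720 by 3!·2! = 12 for the repeated letters gives 60.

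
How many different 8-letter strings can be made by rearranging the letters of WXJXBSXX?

WXJXBSXX has 8 letters with X appearing 4 times.
The number of distinct arrangements is 8!/(4!) = 40320/24 = 1680.

1680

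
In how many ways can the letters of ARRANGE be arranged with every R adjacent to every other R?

360

Treat the 2 copies of R as a single block. The multiset to arrange is then {RR, A, A, E, G, N}, 6 items in all.
That gives (6)!/(2!) = 360 arrangements.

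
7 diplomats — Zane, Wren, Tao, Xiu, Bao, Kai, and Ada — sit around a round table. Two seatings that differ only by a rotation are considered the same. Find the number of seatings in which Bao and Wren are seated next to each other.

240

Glue Bao and Wren into a block (2 internal orders). Seating 6 units around a circle gives (5)! arrangements.
So 2 × (5)! = 2 × 120 = 240.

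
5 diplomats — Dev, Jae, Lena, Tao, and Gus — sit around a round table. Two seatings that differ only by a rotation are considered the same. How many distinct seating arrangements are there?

Seat Dev anywhere (absorbing the rotational symmetry), then permute the other 4: (4)! = 24.

24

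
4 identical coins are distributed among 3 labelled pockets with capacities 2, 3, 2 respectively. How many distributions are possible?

Without the upper bounds there are C(6,2) = 15 ways to split 4 among 3 pockets.
Subtract solutions that violate a single cap (substitute x_i' = x_i − (cap_i+1)): x_1 ≥ 3 gives C(3,2) = 3; x_2 ≥ 4 gives C(2,2) = 1; x_3 ≥ 3 gives C(3,2) = 3. Together 7.
No two caps can be exceeded simultaneously, so the pair terms are all 0.
By inclusion–exclusion the count is 15 − 7 + 0 = 8.

8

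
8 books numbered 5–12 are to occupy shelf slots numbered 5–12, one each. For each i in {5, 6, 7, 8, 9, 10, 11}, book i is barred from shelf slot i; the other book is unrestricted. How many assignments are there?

16687

Let Aᵢ (for 5 ≤ i ≤ 11) be the placements that put book i in its forbidden shelf slot. Any j of these fix j positions, leaving (8−j)! ways to fill the rest, and there are C(7,j) ways to pick which j.
By inclusion–exclusion, the number of valid placements is Σ_{j=0}^{7} (−1)^j C(7,j)·(8−j)!.
Computing: 40320 − 35280 + 15120 − 4200 + 840 − 126 + 14 − 1 = 16687.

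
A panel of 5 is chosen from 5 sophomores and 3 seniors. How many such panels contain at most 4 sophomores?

55

Split by how many sophomores are chosen (0 through 4).
Sum: C(5,0)·C(3,5) + C(5,1)·C(3,4) + C(5,2)·C(3,3) + C(5,3)·C(3,2) + C(5,4)·C(3,1) = 0 + 0 + 10 + 30 + 15 = 55.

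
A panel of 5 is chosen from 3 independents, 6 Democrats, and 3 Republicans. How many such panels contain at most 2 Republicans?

Split by how many Republicans are chosen (0 through 2).
Sum: C(3,0)·C(9,5) + C(3,1)·C(9,4) + C(3,2)·C(9,3) = 126 + 378 + 252 = 756.

756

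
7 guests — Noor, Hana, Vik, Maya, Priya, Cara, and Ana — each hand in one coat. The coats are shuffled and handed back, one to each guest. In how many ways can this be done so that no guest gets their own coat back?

1854

Let Aᵢ be the assignments in which guest i gets their own coat. We want the size of the complement of A₁∪…∪A_7.
By inclusion–exclusion this is Σ_{j=0}^{7} (−1)^j C(7,j)·(7−j)!.
Computing: 5040 − 5040 + 2520 − 840 + 210 − 42 + 7 − 1 = 1854.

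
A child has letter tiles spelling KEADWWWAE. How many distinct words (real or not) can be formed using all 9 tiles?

KEADWWWAE has 9 letters with A appearing twice, E appearing twice, and W appearing 3 times.
So there are 9! / (3!·2!·2!) = 15120 distinguishable arrangements.

15120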